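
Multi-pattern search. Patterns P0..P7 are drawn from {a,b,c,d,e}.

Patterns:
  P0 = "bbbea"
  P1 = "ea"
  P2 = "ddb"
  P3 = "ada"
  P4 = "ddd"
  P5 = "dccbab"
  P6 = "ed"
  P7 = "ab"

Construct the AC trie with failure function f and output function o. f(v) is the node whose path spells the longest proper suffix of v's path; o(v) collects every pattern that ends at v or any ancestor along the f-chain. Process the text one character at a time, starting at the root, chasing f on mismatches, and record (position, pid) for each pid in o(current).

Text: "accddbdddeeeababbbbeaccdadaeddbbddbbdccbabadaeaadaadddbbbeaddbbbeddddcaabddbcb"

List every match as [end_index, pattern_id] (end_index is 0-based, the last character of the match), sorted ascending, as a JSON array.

Build automaton:
Trie (insert patterns):
  0='ε' goto a→11 b→1 d→8 e→6
  1='b' goto b→2
  2='bb' goto b→3
  3='bbb' goto e→4
  4='bbbe' goto a→5
  5='bbbea' goto ·  ←P0
  6='e' goto a→7 d→20
  7='ea' goto ·  ←P1
  8='d' goto c→15 d→9
  9='dd' goto b→10 d→14
  10='ddb' goto ·  ←P2
  11='a' goto b→21 d→12
  12='ad' goto a→13
  13='ada' goto ·  ←P3
  14='ddd' goto ·  ←P4
  15='dc' goto c→16
  16='dcc' goto b→17
  17='dccb' goto a→18
  18='dccba' goto b→19
  19='dccbab' goto ·  ←P5
  20='ed' goto ·  ←P6
  21='ab' goto ·  ←P7

Failure links (BFS by depth):
  n1('b'): parent n0 fail=0; on 'b' 0 → fail=0;  out ∅∪∅=∅
  n6('e'): parent n0 fail=0; on 'e' 0 → fail=0;  out ∅∪∅=∅
  n8('d'): parent n0 fail=0; on 'd' 0 → fail=0;  out ∅∪∅=∅
  n11('a'): parent n0 fail=0; on 'a' 0 → fail=0;  out ∅∪∅=∅
  n2('bb'): parent n1 fail=0; on 'b' 0 → fail=1;  out ∅∪∅=∅
  n7('ea'): parent n6 fail=0; on 'a' 0 → fail=11;  out {1}∪∅={1}
  n9('dd'): parent n8 fail=0; on 'd' 0 → fail=8;  out ∅∪∅=∅
  n12('ad'): parent n11 fail=0; on 'd' 0 → fail=8;  out ∅∪∅=∅
  n15('dc'): parent n8 fail=0; on 'c' 0 → fail=0;  out ∅∪∅=∅
  n20('ed'): parent n6 fail=0; on 'd' 0 → fail=8;  out {6}∪∅={6}
  n21('ab'): parent n11 fail=0; on 'b' 0 → fail=1;  out {7}∪∅={7}
  n3('bbb'): parent n2 fail=1; on 'b' 1 → fail=2;  out ∅∪∅=∅
  n10('ddb'): parent n9 fail=8; on 'b' 8→0 → fail=1;  out {2}∪∅={2}
  n13('ada'): parent n12 fail=8; on 'a' 8→0 → fail=11;  out {3}∪∅={3}
  n14('ddd'): parent n9 fail=8; on 'd' 8 → fail=9;  out {4}∪∅={4}
  n16('dcc'): parent n15 fail=0; on 'c' 0 → fail=0;  out ∅∪∅=∅
  n4('bbbe'): parent n3 fail=2; on 'e' 2→1→0 → fail=6;  out ∅∪∅=∅
  n17('dccb'): parent n16 fail=0; on 'b' 0 → fail=1;  out ∅∪∅=∅
  n5('bbbea'): parent n4 fail=6; on 'a' 6 → fail=7;  out {0}∪{1}={0,1}
  n18('dccba'): parent n17 fail=1; on 'a' 1→0 → fail=11;  out ∅∪∅=∅
  n19('dccbab'): parent n18 fail=11; on 'b' 11 → fail=21;  out {5}∪{7}={5,7}

Run:
[0] read 'a'  n0⇒n11
[1] read 'c'  n11⇒n0 ·f
[2] read 'c'  n0⇒n0
[3] read 'd'  n0⇒n8
[4] read 'd'  n8⇒n9
[5] read 'b'  n9⇒n10  ** P2@[3:5]
[6] read 'd'  n10⇒n8 ·f
[7] read 'd'  n8⇒n9
[8] read 'd'  n9⇒n14  ** P4@[6:8]
[9] read 'e'  n14⇒n6 ·f
[10] read 'e'  n6⇒n6 ·f
[11] read 'e'  n6⇒n6 ·f
[12] read 'a'  n6⇒n7  ** P1@[11:12]
[13] read 'b'  n7⇒n21 ·f  ** P7@[12:13]
[14] read 'a'  n21⇒n11 ·f
[15] read 'b'  n11⇒n21  ** P7@[14:15]
[16] read 'b'  n21⇒n2 ·f
[17] read 'b'  n2⇒n3
[18] read 'b'  n3⇒n3 ·f
[19] read 'e'  n3⇒n4
[20] read 'a'  n4⇒n5  ** P0@[16:20],P1@[19:20]
[21] read 'c'  n5⇒n0 ·f
[22] read 'c'  n0⇒n0
[23] read 'd'  n0⇒n8
[24] read 'a'  n8⇒n11 ·f
[25] read 'd'  n11⇒n12
[26] read 'a'  n12⇒n13  ** P3@[24:26]
[27] read 'e'  n13⇒n6 ·f
[28] read 'd'  n6⇒n20  ** P6@[27:28]
[29] read 'd'  n20⇒n9 ·f
[30] read 'b'  n9⇒n10  ** P2@[28:30]
[31] read 'b'  n10⇒n2 ·f
[32] read 'd'  n2⇒n8 ·f
[33] read 'd'  n8⇒n9
[34] read 'b'  n9⇒n10  ** P2@[32:34]
[35] read 'b'  n10⇒n2 ·f
[36] read 'd'  n2⇒n8 ·f
[37] read 'c'  n8⇒n15
[38] read 'c'  n15⇒n16
[39] read 'b'  n16⇒n17
[40] read 'a'  n17⇒n18
[41] read 'b'  n18⇒n19  ** P5@[36:41],P7@[40:41]
[42] read 'a'  n19⇒n11 ·f
[43] read 'd'  n11⇒n12
[44] read 'a'  n12⇒n13  ** P3@[42:44]
[45] read 'e'  n13⇒n6 ·f
[46] read 'a'  n6⇒n7  ** P1@[45:46]
[47] read 'a'  n7⇒n11 ·f
[48] read 'd'  n11⇒n12
[49] read 'a'  n12⇒n13  ** P3@[47:49]
[50] read 'a'  n13⇒n11 ·f
[51] read 'd'  n11⇒n12
[52] read 'd'  n12⇒n9 ·f
[53] read 'd'  n9⇒n14  ** P4@[51:53]
[54] read 'b'  n14⇒n10 ·f  ** P2@[52:54]
[55] read 'b'  n10⇒n2 ·f
[56] read 'b'  n2⇒n3
[57] read 'e'  n3⇒n4
[58] read 'a'  n4⇒n5  ** P0@[54:58],P1@[57:58]
[59] read 'd'  n5⇒n12 ·f
[60] read 'd'  n12⇒n9 ·f
[61] read 'b'  n9⇒n10  ** P2@[59:61]
[62] read 'b'  n10⇒n2 ·f
[63] read 'b'  n2⇒n3
[64] read 'e'  n3⇒n4
[65] read 'd'  n4⇒n20 ·f  ** P6@[64:65]
[66] read 'd'  n20⇒n9 ·f
[67] read 'd'  n9⇒n14  ** P4@[65:67]
[68] read 'd'  n14⇒n14 ·f  ** P4@[66:68]
[69] read 'c'  n14⇒n15 ·f
[70] read 'a'  n15⇒n11 ·f
[71] read 'a'  n11⇒n11 ·f
[72] read 'b'  n11⇒n21  ** P7@[71:72]
[73] read 'd'  n21⇒n8 ·f
[74] read 'd'  n8⇒n9
[75] read 'b'  n9⇒n10  ** P2@[73:75]
[76] read 'c'  n10⇒n0 ·f
[77] read 'b'  n0⇒n1

Result: [[5,2],[8,4],[12,1],[13,7],[15,7],[20,0],[20,1],[26,3],[28,6],[30,2],[34,2],[41,5],[41,7],[44,3],[46,1],[49,3],[53,4],[54,2],[58,0],[58,1],[61,2],[65,6],[67,4],[68,4],[72,7],[75,2]]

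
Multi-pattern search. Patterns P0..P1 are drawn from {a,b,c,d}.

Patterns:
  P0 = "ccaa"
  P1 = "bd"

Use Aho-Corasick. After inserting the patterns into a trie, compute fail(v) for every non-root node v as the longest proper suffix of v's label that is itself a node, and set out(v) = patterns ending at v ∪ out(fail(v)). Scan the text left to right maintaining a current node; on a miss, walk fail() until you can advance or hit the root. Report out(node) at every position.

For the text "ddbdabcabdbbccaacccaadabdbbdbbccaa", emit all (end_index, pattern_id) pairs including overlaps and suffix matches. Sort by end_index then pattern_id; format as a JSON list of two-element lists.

Build automaton:
Trie (insert patterns):
  n0 'ε': b→5 c→1
  n1 'c': c→2
  n2 'cc': a→3
  n3 'cca': a→4
  n4 'ccaa': ·  ←P0
  n5 'b': d→6
  n6 'bd': ·  ←P1

Failure links (BFS by depth):
  n1('c'): parent n0 fail=0; on 'c' 0 → fail=0;  out ∅∪∅=∅
  n5('b'): parent n0 fail=0; on 'b' 0 → fail=0;  out ∅∪∅=∅
  n2('cc'): parent n1 fail=0; on 'c' 0 → fail=1;  out ∅∪∅=∅
  n6('bd'): parent n5 fail=0; on 'd' 0 → fail=0;  out {1}∪∅={1}
  n3('cca'): parent n2 fail=1; on 'a' 1→0 → fail=0;  out ∅∪∅=∅
  n4('ccaa'): parent n3 fail=0; on 'a' 0 → fail=0;  out {0}∪∅={0}

Text stream:
pos 0 'd': at 0
pos 1 'd': at 0
pos 2 'b': at 5
pos 3 'd': at 6  → match P1@[2:3]
pos 4 'a': at 0 ·f
pos 5 'b': at 5
pos 6 'c': at 1 ·f
pos 7 'a': at 0 ·f
pos 8 'b': at 5
pos 9 'd': at 6  → match P1@[8:9]
pos 10 'b': at 5 ·f
pos 11 'b': at 5 ·f
pos 12 'c': at 1 ·f
pos 13 'c': at 2
pos 14 'a': at 3
pos 15 'a': at 4  → match P0@[12:15]
pos 16 'c': at 1 ·f
pos 17 'c': at 2
pos 18 'c': at 2 ·f
pos 19 'a': at 3
pos 20 'a': at 4  → match P0@[17:20]
pos 21 'd': at 0 ·f
pos 22 'a': at 0
pos 23 'b': at 5
pos 24 'd': at 6  → match P1@[23:24]
pos 25 'b': at 5 ·f
pos 26 'b': at 5 ·f
pos 27 'd': at 6  → match P1@[26:27]
pos 28 'b': at 5 ·f
pos 29 'b': at 5 ·f
pos 30 'c': at 1 ·f
pos 31 'c': at 2
pos 32 'a': at 3
pos 33 'a': at 4  → match P0@[30:33]

Matches: [[3,1],[9,1],[15,0],[20,0],[24,1],[27,1],[33,0]]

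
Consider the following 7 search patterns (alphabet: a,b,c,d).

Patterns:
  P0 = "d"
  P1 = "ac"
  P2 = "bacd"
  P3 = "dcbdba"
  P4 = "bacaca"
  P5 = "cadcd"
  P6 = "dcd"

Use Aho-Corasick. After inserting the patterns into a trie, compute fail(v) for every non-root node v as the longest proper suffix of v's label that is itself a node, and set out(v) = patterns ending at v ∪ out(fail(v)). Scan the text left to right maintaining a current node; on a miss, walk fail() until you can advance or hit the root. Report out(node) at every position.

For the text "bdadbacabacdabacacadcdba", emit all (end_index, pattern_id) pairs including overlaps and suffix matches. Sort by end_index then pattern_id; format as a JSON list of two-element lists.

Construct AC machine:
Trie nodes:
  0='ε' goto a→2 b→4 c→16 d→1
  1='d' goto c→8  [P0 ends]
  2='a' goto c→3
  3='ac' goto ·  [P1 ends]
  4='b' goto a→5
  5='ba' goto c→6
  6='bac' goto a→13 d→7
  7='bacd' goto ·  [P2 ends]
  8='dc' goto b→9 d→21
  9='dcb' goto d→10
  10='dcbd' goto b→11
  11='dcbdb' goto a→12
  12='dcbdba' goto ·  [P3 ends]
  13='baca' goto c→14
  14='bacac' goto a→15
  15='bacaca' goto ·  [P4 ends]
  16='c' goto a→17
  17='ca' goto d→18
  18='cad' goto c→19
  19='cadc' goto d→20
  20='cadcd' goto ·  [P5 ends]
  21='dcd' goto ·  [P6 ends]

Failure links (BFS by depth):
  n1('d'): parent n0 fail=0; on 'd' 0 → fail=0;  out {0}∪∅={0}
  n2('a'): parent n0 fail=0; on 'a' 0 → fail=0;  out ∅∪∅=∅
  n4('b'): parent n0 fail=0; on 'b' 0 → fail=0;  out ∅∪∅=∅
  n16('c'): parent n0 fail=0; on 'c' 0 → fail=0;  out ∅∪∅=∅
  n3('ac'): parent n2 fail=0; on 'c' 0 → fail=16;  out {1}∪∅={1}
  n5('ba'): parent n4 fail=0; on 'a' 0 → fail=2;  out ∅∪∅=∅
  n8('dc'): parent n1 fail=0; on 'c' 0 → fail=16;  out ∅∪∅=∅
  n17('ca'): parent n16 fail=0; on 'a' 0 → fail=2;  out ∅∪∅=∅
  n6('bac'): parent n5 fail=2; on 'c' 2 → fail=3;  out ∅∪{1}={1}
  n9('dcb'): parent n8 fail=16; on 'b' 16→0 → fail=4;  out ∅∪∅=∅
  n18('cad'): parent n17 fail=2; on 'd' 2→0 → fail=1;  out ∅∪{0}={0}
  n21('dcd'): parent n8 fail=16; on 'd' 16→0 → fail=1;  out {6}∪{0}={0,6}
  n7('bacd'): parent n6 fail=3; on 'd' 3→16→0 → fail=1;  out {2}∪{0}={0,2}
  n10('dcbd'): parent n9 fail=4; on 'd' 4→0 → fail=1;  out ∅∪{0}={0}
  n13('baca'): parent n6 fail=3; on 'a' 3→16 → fail=17;  out ∅∪∅=∅
  n19('cadc'): parent n18 fail=1; on 'c' 1 → fail=8;  out ∅∪∅=∅
  n11('dcbdb'): parent n10 fail=1; on 'b' 1→0 → fail=4;  out ∅∪∅=∅
  n14('bacac'): parent n13 fail=17; on 'c' 17→2 → fail=3;  out ∅∪{1}={1}
  n20('cadcd'): parent n19 fail=8; on 'd' 8 → fail=21;  out {5}∪{0,6}={0,5,6}
  n12('dcbdba'): parent n11 fail=4; on 'a' 4 → fail=5;  out {3}∪∅={3}
  n15('bacaca'): parent n14 fail=3; on 'a' 3→16 → fail=17;  out {4}∪∅={4}

Scan:
i=0 'b': node 0→4
i=1 'd': node 4→1 ·f  → match P0@[1:1]
i=2 'a': node 1→2 ·f
i=3 'd': node 2→1 ·f  → match P0@[3:3]
i=4 'b': node 1→4 ·f
i=5 'a': node 4→5
i=6 'c': node 5→6  → match P1@[5:6]
i=7 'a': node 6→13
i=8 'b': node 13→4 ·f
i=9 'a': node 4→5
i=10 'c': node 5→6  → match P1@[9:10]
i=11 'd': node 6→7  → match P0@[11:11],P2@[8:11]
i=12 'a': node 7→2 ·f
i=13 'b': node 2→4 ·f
i=14 'a': node 4→5
i=15 'c': node 5→6  → match P1@[14:15]
i=16 'a': node 6→13
i=17 'c': node 13→14  → match P1@[16:17]
i=18 'a': node 14→15  → match P4@[13:18]
i=19 'd': node 15→18 ·f  → match P0@[19:19]
i=20 'c': node 18→19
i=21 'd': node 19→20  → match P0@[21:21],P5@[17:21],P6@[19:21]
i=22 'b': node 20→4 ·f
i=23 'a': node 4→5

Matches: [[1,0],[3,0],[6,1],[10,1],[11,0],[11,2],[15,1],[17,1],[18,4],[19,0],[21,0],[21,5],[21,6]]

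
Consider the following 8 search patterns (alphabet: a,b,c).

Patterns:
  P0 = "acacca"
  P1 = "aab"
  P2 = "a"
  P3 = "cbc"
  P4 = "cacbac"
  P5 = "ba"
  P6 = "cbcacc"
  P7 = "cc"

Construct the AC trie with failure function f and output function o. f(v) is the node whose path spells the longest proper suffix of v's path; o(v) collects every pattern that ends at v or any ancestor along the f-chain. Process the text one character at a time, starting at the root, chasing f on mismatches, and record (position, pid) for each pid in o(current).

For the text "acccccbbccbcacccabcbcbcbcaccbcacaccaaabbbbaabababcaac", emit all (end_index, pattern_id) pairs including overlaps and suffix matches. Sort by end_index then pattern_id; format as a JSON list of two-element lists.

Build automaton:
Trie (insert patterns):
  n0 'ε': a→1 b→17 c→9
  n1 'a': a→7 c→2  [P2 ends]
  n2 'ac': a→3
  n3 'aca': c→4
  n4 'acac': c→5
  n5 'acacc': a→6
  n6 'acacca': ·  [P0 ends]
  n7 'aa': b→8
  n8 'aab': ·  [P1 ends]
  n9 'c': a→12 b→10 c→22
  n10 'cb': c→11
  n11 'cbc': a→19  [P3 ends]
  n12 'ca': c→13
  n13 'cac': b→14
  n14 'cacb': a→15
  n15 'cacba': c→16
  n16 'cacbac': ·  [P4 ends]
  n17 'b': a→18
  n18 'ba': ·  [P5 ends]
  n19 'cbca': c→20
  n20 'cbcac': c→21
  n21 'cbcacc': ·  [P6 ends]
  n22 'cc': ·  [P7 ends]

BFS fail/out derivation:
  n1('a'): parent n0 fail=0; on 'a' 0 → fail=0;  out {2}∪∅={2}
  n9('c'): parent n0 fail=0; on 'c' 0 → fail=0;  out ∅∪∅=∅
  n17('b'): parent n0 fail=0; on 'b' 0 → fail=0;  out ∅∪∅=∅
  n2('ac'): parent n1 fail=0; on 'c' 0 → fail=9;  out ∅∪∅=∅
  n7('aa'): parent n1 fail=0; on 'a' 0 → fail=1;  out ∅∪{2}={2}
  n10('cb'): parent n9 fail=0; on 'b' 0 → fail=17;  out ∅∪∅=∅
  n12('ca'): parent n9 fail=0; on 'a' 0 → fail=1;  out ∅∪{2}={2}
  n18('ba'): parent n17 fail=0; on 'a' 0 → fail=1;  out {5}∪{2}={2,5}
  n22('cc'): parent n9 fail=0; on 'c' 0 → fail=9;  out {7}∪∅={7}
  n3('aca'): parent n2 fail=9; on 'a' 9 → fail=12;  out ∅∪{2}={2}
  n8('aab'): parent n7 fail=1; on 'b' 1→0 → fail=17;  out {1}∪∅={1}
  n11('cbc'): parent n10 fail=17; on 'c' 17→0 → fail=9;  out {3}∪∅={3}
  n13('cac'): parent n12 fail=1; on 'c' 1 → fail=2;  out ∅∪∅=∅
  n4('acac'): parent n3 fail=12; on 'c' 12 → fail=13;  out ∅∪∅=∅
  n14('cacb'): parent n13 fail=2; on 'b' 2→9 → fail=10;  out ∅∪∅=∅
  n19('cbca'): parent n11 fail=9; on 'a' 9 → fail=12;  out ∅∪{2}={2}
  n5('acacc'): parent n4 fail=13; on 'c' 13→2→9 → fail=22;  out ∅∪{7}={7}
  n15('cacba'): parent n14 fail=10; on 'a' 10→17 → fail=18;  out ∅∪{2,5}={2,5}
  n20('cbcac'): parent n19 fail=12; on 'c' 12 → fail=13;  out ∅∪∅=∅
  n6('acacca'): parent n5 fail=22; on 'a' 22→9 → fail=12;  out {0}∪{2}={0,2}
  n16('cacbac'): parent n15 fail=18; on 'c' 18→1 → fail=2;  out {4}∪∅={4}
  n21('cbcacc'): parent n20 fail=13; on 'c' 13→2→9 → fail=22;  out {6}∪{7}={6,7}

Scan:
[0] read 'a'  n0⇒n1  → match P2@[0:0]
[1] read 'c'  n1⇒n2
[2] read 'c'  n2⇒n22 (via fail)  → match P7@[1:2]
[3] read 'c'  n22⇒n22 (via fail)  → match P7@[2:3]
[4] read 'c'  n22⇒n22 (via fail)  → match P7@[3:4]
[5] read 'c'  n22⇒n22 (via fail)  → match P7@[4:5]
[6] read 'b'  n22⇒n10 (via fail)
[7] read 'b'  n10⇒n17 (via fail)
[8] read 'c'  n17⇒n9 (via fail)
[9] read 'c'  n9⇒n22  → match P7@[8:9]
[10] read 'b'  n22⇒n10 (via fail)
[11] read 'c'  n10⇒n11  → match P3@[9:11]
[12] read 'a'  n11⇒n19  → match P2@[12:12]
[13] read 'c'  n19⇒n20
[14] read 'c'  n20⇒n21  → match P6@[9:14],P7@[13:14]
[15] read 'c'  n21⇒n22 (via fail)  → match P7@[14:15]
[16] read 'a'  n22⇒n12 (via fail)  → match P2@[16:16]
[17] read 'b'  n12⇒n17 (via fail)
[18] read 'c'  n17⇒n9 (via fail)
[19] read 'b'  n9⇒n10
[20] read 'c'  n10⇒n11  → match P3@[18:20]
[21] read 'b'  n11⇒n10 (via fail)
[22] read 'c'  n10⇒n11  → match P3@[20:22]
[23] read 'b'  n11⇒n10 (via fail)
[24] read 'c'  n10⇒n11  → match P3@[22:24]
[25] read 'a'  n11⇒n19  → match P2@[25:25]
[26] read 'c'  n19⇒n20
[27] read 'c'  n20⇒n21  → match P6@[22:27],P7@[26:27]
[28] read 'b'  n21⇒n10 (via fail)
[29] read 'c'  n10⇒n11  → match P3@[27:29]
[30] read 'a'  n11⇒n19  → match P2@[30:30]
[31] read 'c'  n19⇒n20
[32] read 'a'  n20⇒n3 (via fail)  → match P2@[32:32]
[33] read 'c'  n3⇒n4
[34] read 'c'  n4⇒n5  → match P7@[33:34]
[35] read 'a'  n5⇒n6  → match P0@[30:35],P2@[35:35]
[36] read 'a'  n6⇒n7 (via fail)  → match P2@[36:36]
[37] read 'a'  n7⇒n7 (via fail)  → match P2@[37:37]
[38] read 'b'  n7⇒n8  → match P1@[36:38]
[39] read 'b'  n8⇒n17 (via fail)
[40] read 'b'  n17⇒n17 (via fail)
[41] read 'b'  n17⇒n17 (via fail)
[42] read 'a'  n17⇒n18  → match P2@[42:42],P5@[41:42]
[43] read 'a'  n18⇒n7 (via fail)  → match P2@[43:43]
[44] read 'b'  n7⇒n8  → match P1@[42:44]
[45] read 'a'  n8⇒n18 (via fail)  → match P2@[45:45],P5@[44:45]
[46] read 'b'  n18⇒n17 (via fail)
[47] read 'a'  n17⇒n18  → match P2@[47:47],P5@[46:47]
[48] read 'b'  n18⇒n17 (via fail)
[49] read 'c'  n17⇒n9 (via fail)
[50] read 'a'  n9⇒n12  → match P2@[50:50]
[51] read 'a'  n12⇒n7 (via fail)  → match P2@[51:51]
[52] read 'c'  n7⇒n2 (via fail)

All matches (sorted): [[0,2],[2,7],[3,7],[4,7],[5,7],[9,7],[11,3],[12,2],[14,6],[14,7],[15,7],[16,2],[20,3],[22,3],[24,3],[25,2],[27,6],[27,7],[29,3],[30,2],[32,2],[34,7],[35,0],[35,2],[36,2],[37,2],[38,1],[42,2],[42,5],[43,2],[44,1],[45,2],[45,5],[47,2],[47,5],[50,2],[51,2]]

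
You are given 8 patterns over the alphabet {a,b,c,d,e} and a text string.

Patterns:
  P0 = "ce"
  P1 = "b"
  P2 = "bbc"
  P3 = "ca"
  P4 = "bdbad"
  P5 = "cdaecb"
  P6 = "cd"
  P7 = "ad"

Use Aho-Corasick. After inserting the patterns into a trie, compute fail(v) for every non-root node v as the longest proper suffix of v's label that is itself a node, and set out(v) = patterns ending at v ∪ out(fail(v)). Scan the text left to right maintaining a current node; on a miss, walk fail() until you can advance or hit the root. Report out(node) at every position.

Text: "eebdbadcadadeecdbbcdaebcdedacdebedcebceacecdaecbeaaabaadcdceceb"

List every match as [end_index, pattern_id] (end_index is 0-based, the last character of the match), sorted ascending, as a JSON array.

Build:
Trie (insert patterns):
  n0 'ε': a→16 b→3 c→1
  n1 'c': a→6 d→11 e→2
  n2 'ce': ·  [P0 ends]
  n3 'b': b→4 d→7  [P1 ends]
  n4 'bb': c→5
  n5 'bbc': ·  [P2 ends]
  n6 'ca': ·  [P3 ends]
  n7 'bd': b→8
  n8 'bdb': a→9
  n9 'bdba': d→10
  n10 'bdbad': ·  [P4 ends]
  n11 'cd': a→12  [P6 ends]
  n12 'cda': e→13
  n13 'cdae': c→14
  n14 'cdaec': b→15
  n15 'cdaecb': ·  [P5 ends]
  n16 'a': d→17
  n17 'ad': ·  [P7 ends]

Failure links (BFS by depth):
  fail(1) 'c': from fail(0)=0 chase 'c': 0 ⇒ 0;  out=∅∪out(0)=∅
  fail(3) 'b': from fail(0)=0 chase 'b': 0 ⇒ 0;  out={1}∪out(0)={1}
  fail(16) 'a': from fail(0)=0 chase 'a': 0 ⇒ 0;  out=∅∪out(0)=∅
  fail(2) 'ce': from fail(1)=0 chase 'e': 0 ⇒ 0;  out={0}∪out(0)={0}
  fail(4) 'bb': from fail(3)=0 chase 'b': 0 ⇒ 3;  out=∅∪out(3)={1}
  fail(6) 'ca': from fail(1)=0 chase 'a': 0 ⇒ 16;  out={3}∪out(16)={3}
  fail(7) 'bd': from fail(3)=0 chase 'd': 0 ⇒ 0;  out=∅∪out(0)=∅
  fail(11) 'cd': from fail(1)=0 chase 'd': 0 ⇒ 0;  out={6}∪out(0)={6}
  fail(17) 'ad': from fail(16)=0 chase 'd': 0 ⇒ 0;  out={7}∪out(0)={7}
  fail(5) 'bbc': from fail(4)=3 chase 'c': 3→0 ⇒ 1;  out={2}∪out(1)={2}
  fail(8) 'bdb': from fail(7)=0 chase 'b': 0 ⇒ 3;  out=∅∪out(3)={1}
  fail(12) 'cda': from fail(11)=0 chase 'a': 0 ⇒ 16;  out=∅∪out(16)=∅
  fail(9) 'bdba': from fail(8)=3 chase 'a': 3→0 ⇒ 16;  out=∅∪out(16)=∅
  fail(13) 'cdae': from fail(12)=16 chase 'e': 16→0 ⇒ 0;  out=∅∪out(0)=∅
  fail(10) 'bdbad': from fail(9)=16 chase 'd': 16 ⇒ 17;  out={4}∪out(17)={4,7}
  fail(14) 'cdaec': from fail(13)=0 chase 'c': 0 ⇒ 1;  out=∅∪out(1)=∅
  fail(15) 'cdaecb': from fail(14)=1 chase 'b': 1→0 ⇒ 3;  out={5}∪out(3)={1,5}

Scan:
i=0 'e': node 0→0
i=1 'e': node 0→0
i=2 'b': node 0→3  emit P1@[2:2]
i=3 'd': node 3→7
i=4 'b': node 7→8  emit P1@[4:4]
i=5 'a': node 8→9
i=6 'd': node 9→10  emit P4@[2:6],P7@[5:6]
i=7 'c': node 10→1 (via fail)
i=8 'a': node 1→6  emit P3@[7:8]
i=9 'd': node 6→17 (via fail)  emit P7@[8:9]
i=10 'a': node 17→16 (via fail)
i=11 'd': node 16→17  emit P7@[10:11]
i=12 'e': node 17→0 (via fail)
i=13 'e': node 0→0
i=14 'c': node 0→1
i=15 'd': node 1→11  emit P6@[14:15]
i=16 'b': node 11→3 (via fail)  emit P1@[16:16]
i=17 'b': node 3→4  emit P1@[17:17]
i=18 'c': node 4→5  emit P2@[16:18]
i=19 'd': node 5→11 (via fail)  emit P6@[18:19]
i=20 'a': node 11→12
i=21 'e': node 12→13
i=22 'b': node 13→3 (via fail)  emit P1@[22:22]
i=23 'c': node 3→1 (via fail)
i=24 'd': node 1→11  emit P6@[23:24]
i=25 'e': node 11→0 (via fail)
i=26 'd': node 0→0
i=27 'a': node 0→16
i=28 'c': node 16→1 (via fail)
i=29 'd': node 1→11  emit P6@[28:29]
i=30 'e': node 11→0 (via fail)
i=31 'b': node 0→3  emit P1@[31:31]
i=32 'e': node 3→0 (via fail)
i=33 'd': node 0→0
i=34 'c': node 0→1
i=35 'e': node 1→2  emit P0@[34:35]
i=36 'b': node 2→3 (via fail)  emit P1@[36:36]
i=37 'c': node 3→1 (via fail)
i=38 'e': node 1→2  emit P0@[37:38]
i=39 'a': node 2→16 (via fail)
i=40 'c': node 16→1 (via fail)
i=41 'e': node 1→2  emit P0@[40:41]
i=42 'c': node 2→1 (via fail)
i=43 'd': node 1→11  emit P6@[42:43]
i=44 'a': node 11→12
i=45 'e': node 12→13
i=46 'c': node 13→14
i=47 'b': node 14→15  emit P1@[47:47],P5@[42:47]
i=48 'e': node 15→0 (via fail)
i=49 'a': node 0→16
i=50 'a': node 16→16 (via fail)
i=51 'a': node 16→16 (via fail)
i=52 'b': node 16→3 (via fail)  emit P1@[52:52]
i=53 'a': node 3→16 (via fail)
i=54 'a': node 16→16 (via fail)
i=55 'd': node 16→17  emit P7@[54:55]
i=56 'c': node 17→1 (via fail)
i=57 'd': node 1→11  emit P6@[56:57]
i=58 'c': node 11→1 (via fail)
i=59 'e': node 1→2  emit P0@[58:59]
i=60 'c': node 2→1 (via fail)
i=61 'e': node 1→2  emit P0@[60:61]
i=62 'b': node 2→3 (via fail)  emit P1@[62:62]

Result: [[2,1],[4,1],[6,4],[6,7],[8,3],[9,7],[11,7],[15,6],[16,1],[17,1],[18,2],[19,6],[22,1],[24,6],[29,6],[31,1],[35,0],[36,1],[38,0],[41,0],[43,6],[47,1],[47,5],[52,1],[55,7],[57,6],[59,0],[61,0],[62,1]]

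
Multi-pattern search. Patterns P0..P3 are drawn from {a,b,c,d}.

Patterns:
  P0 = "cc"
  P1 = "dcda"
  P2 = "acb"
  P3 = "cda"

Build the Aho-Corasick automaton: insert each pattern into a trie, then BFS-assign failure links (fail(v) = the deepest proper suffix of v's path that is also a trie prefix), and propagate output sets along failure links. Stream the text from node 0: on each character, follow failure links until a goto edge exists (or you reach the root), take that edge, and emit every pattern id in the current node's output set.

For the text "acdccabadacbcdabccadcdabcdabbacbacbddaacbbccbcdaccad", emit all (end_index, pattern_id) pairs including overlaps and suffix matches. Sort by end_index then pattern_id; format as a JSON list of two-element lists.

Construct AC machine:
Trie (insert patterns):
  0='ε' goto a→7 c→1 d→3
  1='c' goto c→2 d→10
  2='cc' goto ·  ←P0
  3='d' goto c→4
  4='dc' goto d→5
  5='dcd' goto a→6
  6='dcda' goto ·  ←P1
  7='a' goto c→8
  8='ac' goto b→9
  9='acb' goto ·  ←P2
  10='cd' goto a→11
  11='cda' goto ·  ←P3

BFS fail/out derivation:
  fail(1) 'c': from fail(0)=0 chase 'c': 0 ⇒ 0;  out=∅∪out(0)=∅
  fail(3) 'd': from fail(0)=0 chase 'd': 0 ⇒ 0;  out=∅∪out(0)=∅
  fail(7) 'a': from fail(0)=0 chase 'a': 0 ⇒ 0;  out=∅∪out(0)=∅
  fail(2) 'cc': from fail(1)=0 chase 'c': 0 ⇒ 1;  out={0}∪out(1)={0}
  fail(4) 'dc': from fail(3)=0 chase 'c': 0 ⇒ 1;  out=∅∪out(1)=∅
  fail(8) 'ac': from fail(7)=0 chase 'c': 0 ⇒ 1;  out=∅∪out(1)=∅
  fail(10) 'cd': from fail(1)=0 chase 'd': 0 ⇒ 3;  out=∅∪out(3)=∅
  fail(5) 'dcd': from fail(4)=1 chase 'd': 1 ⇒ 10;  out=∅∪out(10)=∅
  fail(9) 'acb': from fail(8)=1 chase 'b': 1→0 ⇒ 0;  out={2}∪out(0)={2}
  fail(11) 'cda': from fail(10)=3 chase 'a': 3→0 ⇒ 7;  out={3}∪out(7)={3}
  fail(6) 'dcda': from fail(5)=10 chase 'a': 10 ⇒ 11;  out={1}∪out(11)={1,3}

Run:
i=0 'a': node 0→7
i=1 'c': node 7→8
i=2 'd': node 8→10 (fail-walked)
i=3 'c': node 10→4 (fail-walked)
i=4 'c': node 4→2 (fail-walked)  → match P0@[3:4]
i=5 'a': node 2→7 (fail-walked)
i=6 'b': node 7→0 (fail-walked)
i=7 'a': node 0→7
i=8 'd': node 7→3 (fail-walked)
i=9 'a': node 3→7 (fail-walked)
i=10 'c': node 7→8
i=11 'b': node 8→9  → match P2@[9:11]
i=12 'c': node 9→1 (fail-walked)
i=13 'd': node 1→10
i=14 'a': node 10→11  → match P3@[12:14]
i=15 'b': node 11→0 (fail-walked)
i=16 'c': node 0→1
i=17 'c': node 1→2  → match P0@[16:17]
i=18 'a': node 2→7 (fail-walked)
i=19 'd': node 7→3 (fail-walked)
i=20 'c': node 3→4
i=21 'd': node 4→5
i=22 'a': node 5→6  → match P1@[19:22],P3@[20:22]
i=23 'b': node 6→0 (fail-walked)
i=24 'c': node 0→1
i=25 'd': node 1→10
i=26 'a': node 10→11  → match P3@[24:26]
i=27 'b': node 11→0 (fail-walked)
i=28 'b': node 0→0
i=29 'a': node 0→7
i=30 'c': node 7→8
i=31 'b': node 8→9  → match P2@[29:31]
i=32 'a': node 9→7 (fail-walked)
i=33 'c': node 7→8
i=34 'b': node 8→9  → match P2@[32:34]
i=35 'd': node 9→3 (fail-walked)
i=36 'd': node 3→3 (fail-walked)
i=37 'a': node 3→7 (fail-walked)
i=38 'a': node 7→7 (fail-walked)
i=39 'c': node 7→8
i=40 'b': node 8→9  → match P2@[38:40]
i=41 'b': node 9→0 (fail-walked)
i=42 'c': node 0→1
i=43 'c': node 1→2  → match P0@[42:43]
i=44 'b': node 2→0 (fail-walked)
i=45 'c': node 0→1
i=46 'd': node 1→10
i=47 'a': node 10→11  → match P3@[45:47]
i=48 'c': node 11→8 (fail-walked)
i=49 'c': node 8→2 (fail-walked)  → match P0@[48:49]
i=50 'a': node 2→7 (fail-walked)
i=51 'd': node 7→3 (fail-walked)

All matches (sorted): [[4,0],[11,2],[14,3],[17,0],[22,1],[22,3],[26,3],[31,2],[34,2],[40,2],[43,0],[47,3],[49,0]]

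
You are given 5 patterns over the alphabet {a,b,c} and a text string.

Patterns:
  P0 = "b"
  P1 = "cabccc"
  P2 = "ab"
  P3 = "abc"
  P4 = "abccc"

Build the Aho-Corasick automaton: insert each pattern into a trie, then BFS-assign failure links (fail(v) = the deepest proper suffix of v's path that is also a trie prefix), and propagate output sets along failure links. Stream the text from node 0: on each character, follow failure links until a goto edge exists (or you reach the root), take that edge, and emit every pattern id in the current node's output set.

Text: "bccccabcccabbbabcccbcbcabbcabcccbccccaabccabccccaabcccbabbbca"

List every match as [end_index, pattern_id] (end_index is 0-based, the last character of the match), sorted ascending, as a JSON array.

Construct AC machine:
Trie nodes:
  n0 'ε': a→8 b→1 c→2
  n1 'b': ·  ←P0
  n2 'c': a→3
  n3 'ca': b→4
  n4 'cab': c→5
  n5 'cabc': c→6
  n6 'cabcc': c→7
  n7 'cabccc': ·  ←P1
  n8 'a': b→9
  n9 'ab': c→10  ←P2
  n10 'abc': c→11  ←P3
  n11 'abcc': c→12
  n12 'abccc': ·  ←P4

Failure links (BFS by depth):
  fail(1) 'b': from fail(0)=0 chase 'b': 0 ⇒ 0;  out={0}∪out(0)={0}
  fail(2) 'c': from fail(0)=0 chase 'c': 0 ⇒ 0;  out=∅∪out(0)=∅
  fail(8) 'a': from fail(0)=0 chase 'a': 0 ⇒ 0;  out=∅∪out(0)=∅
  fail(3) 'ca': from fail(2)=0 chase 'a': 0 ⇒ 8;  out=∅∪out(8)=∅
  fail(9) 'ab': from fail(8)=0 chase 'b': 0 ⇒ 1;  out={2}∪out(1)={0,2}
  fail(4) 'cab': from fail(3)=8 chase 'b': 8 ⇒ 9;  out=∅∪out(9)={0,2}
  fail(10) 'abc': from fail(9)=1 chase 'c': 1→0 ⇒ 2;  out={3}∪out(2)={3}
  fail(5) 'cabc': from fail(4)=9 chase 'c': 9 ⇒ 10;  out=∅∪out(10)={3}
  fail(11) 'abcc': from fail(10)=2 chase 'c': 2→0 ⇒ 2;  out=∅∪out(2)=∅
  fail(6) 'cabcc': from fail(5)=10 chase 'c': 10 ⇒ 11;  out=∅∪out(11)=∅
  fail(12) 'abccc': from fail(11)=2 chase 'c': 2→0 ⇒ 2;  out={4}∪out(2)={4}
  fail(7) 'cabccc': from fail(6)=11 chase 'c': 11 ⇒ 12;  out={1}∪out(12)={1,4}

Scan:
pos 0 'b': at 1  emit P0@[0:0]
pos 1 'c': at 2 (fail-walked)
pos 2 'c': at 2 (fail-walked)
pos 3 'c': at 2 (fail-walked)
pos 4 'c': at 2 (fail-walked)
pos 5 'a': at 3
pos 6 'b': at 4  emit P0@[6:6],P2@[5:6]
pos 7 'c': at 5  emit P3@[5:7]
pos 8 'c': at 6
pos 9 'c': at 7  emit P1@[4:9],P4@[5:9]
pos 10 'a': at 3 (fail-walked)
pos 11 'b': at 4  emit P0@[11:11],P2@[10:11]
pos 12 'b': at 1 (fail-walked)  emit P0@[12:12]
pos 13 'b': at 1 (fail-walked)  emit P0@[13:13]
pos 14 'a': at 8 (fail-walked)
pos 15 'b': at 9  emit P0@[15:15],P2@[14:15]
pos 16 'c': at 10  emit P3@[14:16]
pos 17 'c': at 11
pos 18 'c': at 12  emit P4@[14:18]
pos 19 'b': at 1 (fail-walked)  emit P0@[19:19]
pos 20 'c': at 2 (fail-walked)
pos 21 'b': at 1 (fail-walked)  emit P0@[21:21]
pos 22 'c': at 2 (fail-walked)
pos 23 'a': at 3
pos 24 'b': at 4  emit P0@[24:24],P2@[23:24]
pos 25 'b': at 1 (fail-walked)  emit P0@[25:25]
pos 26 'c': at 2 (fail-walked)
pos 27 'a': at 3
pos 28 'b': at 4  emit P0@[28:28],P2@[27:28]
pos 29 'c': at 5  emit P3@[27:29]
pos 30 'c': at 6
pos 31 'c': at 7  emit P1@[26:31],P4@[27:31]
pos 32 'b': at 1 (fail-walked)  emit P0@[32:32]
pos 33 'c': at 2 (fail-walked)
pos 34 'c': at 2 (fail-walked)
pos 35 'c': at 2 (fail-walked)
pos 36 'c': at 2 (fail-walked)
pos 37 'a': at 3
pos 38 'a': at 8 (fail-walked)
pos 39 'b': at 9  emit P0@[39:39],P2@[38:39]
pos 40 'c': at 10  emit P3@[38:40]
pos 41 'c': at 11
pos 42 'a': at 3 (fail-walked)
pos 43 'b': at 4  emit P0@[43:43],P2@[42:43]
pos 44 'c': at 5  emit P3@[42:44]
pos 45 'c': at 6
pos 46 'c': at 7  emit P1@[41:46],P4@[42:46]
pos 47 'c': at 2 (fail-walked)
pos 48 'a': at 3
pos 49 'a': at 8 (fail-walked)
pos 50 'b': at 9  emit P0@[50:50],P2@[49:50]
pos 51 'c': at 10  emit P3@[49:51]
pos 52 'c': at 11
pos 53 'c': at 12  emit P4@[49:53]
pos 54 'b': at 1 (fail-walked)  emit P0@[54:54]
pos 55 'a': at 8 (fail-walked)
pos 56 'b': at 9  emit P0@[56:56],P2@[55:56]
pos 57 'b': at 1 (fail-walked)  emit P0@[57:57]
pos 58 'b': at 1 (fail-walked)  emit P0@[58:58]
pos 59 'c': at 2 (fail-walked)
pos 60 'a': at 3

All matches (sorted): [[0,0],[6,0],[6,2],[7,3],[9,1],[9,4],[11,0],[11,2],[12,0],[13,0],[15,0],[15,2],[16,3],[18,4],[19,0],[21,0],[24,0],[24,2],[25,0],[28,0],[28,2],[29,3],[31,1],[31,4],[32,0],[39,0],[39,2],[40,3],[43,0],[43,2],[44,3],[46,1],[46,4],[50,0],[50,2],[51,3],[53,4],[54,0],[56,0],[56,2],[57,0],[58,0]]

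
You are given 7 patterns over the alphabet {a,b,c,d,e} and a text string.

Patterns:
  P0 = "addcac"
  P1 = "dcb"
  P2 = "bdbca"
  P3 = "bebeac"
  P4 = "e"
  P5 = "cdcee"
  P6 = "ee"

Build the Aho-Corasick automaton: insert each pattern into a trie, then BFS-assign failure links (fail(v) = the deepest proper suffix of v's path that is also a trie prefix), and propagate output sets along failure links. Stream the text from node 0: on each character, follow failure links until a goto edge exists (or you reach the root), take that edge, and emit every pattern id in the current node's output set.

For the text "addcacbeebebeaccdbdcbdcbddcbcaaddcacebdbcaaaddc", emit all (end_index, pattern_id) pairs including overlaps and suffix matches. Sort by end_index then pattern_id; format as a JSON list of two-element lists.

Construct AC machine:
Trie nodes:
  n0 'ε': a→1 b→10 c→21 d→7 e→20
  n1 'a': d→2
  n2 'ad': d→3
  n3 'add': c→4
  n4 'addc': a→5
  n5 'addca': c→6
  n6 'addcac': ·  [P0 ends]
  n7 'd': c→8
  n8 'dc': b→9
  n9 'dcb': ·  [P1 ends]
  n10 'b': d→11 e→15
  n11 'bd': b→12
  n12 'bdb': c→13
  n13 'bdbc': a→14
  n14 'bdbca': ·  [P2 ends]
  n15 'be': b→16
  n16 'beb': e→17
  n17 'bebe': a→18
  n18 'bebea': c→19
  n19 'bebeac': ·  [P3 ends]
  n20 'e': e→26  [P4 ends]
  n21 'c': d→22
  n22 'cd': c→23
  n23 'cdc': e→24
  n24 'cdce': e→25
  n25 'cdcee': ·  [P5 ends]
  n26 'ee': ·  [P6 ends]

Failure links (BFS by depth):
  fail(1) 'a': from fail(0)=0 chase 'a': 0 ⇒ 0;  out=∅∪out(0)=∅
  fail(7) 'd': from fail(0)=0 chase 'd': 0 ⇒ 0;  out=∅∪out(0)=∅
  fail(10) 'b': from fail(0)=0 chase 'b': 0 ⇒ 0;  out=∅∪out(0)=∅
  fail(20) 'e': from fail(0)=0 chase 'e': 0 ⇒ 0;  out={4}∪out(0)={4}
  fail(21) 'c': from fail(0)=0 chase 'c': 0 ⇒ 0;  out=∅∪out(0)=∅
  fail(2) 'ad': from fail(1)=0 chase 'd': 0 ⇒ 7;  out=∅∪out(7)=∅
  fail(8) 'dc': from fail(7)=0 chase 'c': 0 ⇒ 21;  out=∅∪out(21)=∅
  fail(11) 'bd': from fail(10)=0 chase 'd': 0 ⇒ 7;  out=∅∪out(7)=∅
  fail(15) 'be': from fail(10)=0 chase 'e': 0 ⇒ 20;  out=∅∪out(20)={4}
  fail(22) 'cd': from fail(21)=0 chase 'd': 0 ⇒ 7;  out=∅∪out(7)=∅
  fail(26) 'ee': from fail(20)=0 chase 'e': 0 ⇒ 20;  out={6}∪out(20)={4,6}
  fail(3) 'add': from fail(2)=7 chase 'd': 7→0 ⇒ 7;  out=∅∪out(7)=∅
  fail(9) 'dcb': from fail(8)=21 chase 'b': 21→0 ⇒ 10;  out={1}∪out(10)={1}
  fail(12) 'bdb': from fail(11)=7 chase 'b': 7→0 ⇒ 10;  out=∅∪out(10)=∅
  fail(16) 'beb': from fail(15)=20 chase 'b': 20→0 ⇒ 10;  out=∅∪out(10)=∅
  fail(23) 'cdc': from fail(22)=7 chase 'c': 7 ⇒ 8;  out=∅∪out(8)=∅
  fail(4) 'addc': from fail(3)=7 chase 'c': 7 ⇒ 8;  out=∅∪out(8)=∅
  fail(13) 'bdbc': from fail(12)=10 chase 'c': 10→0 ⇒ 21;  out=∅∪out(21)=∅
  fail(17) 'bebe': from fail(16)=10 chase 'e': 10 ⇒ 15;  out=∅∪out(15)={4}
  fail(24) 'cdce': from fail(23)=8 chase 'e': 8→21→0 ⇒ 20;  out=∅∪out(20)={4}
  fail(5) 'addca': from fail(4)=8 chase 'a': 8→21→0 ⇒ 1;  out=∅∪out(1)=∅
  fail(14) 'bdbca': from fail(13)=21 chase 'a': 21→0 ⇒ 1;  out={2}∪out(1)={2}
  fail(18) 'bebea': from fail(17)=15 chase 'a': 15→20→0 ⇒ 1;  out=∅∪out(1)=∅
  fail(25) 'cdcee': from fail(24)=20 chase 'e': 20 ⇒ 26;  out={5}∪out(26)={4,5,6}
  fail(6) 'addcac': from fail(5)=1 chase 'c': 1→0 ⇒ 21;  out={0}∪out(21)={0}
  fail(19) 'bebeac': from fail(18)=1 chase 'c': 1→0 ⇒ 21;  out={3}∪out(21)={3}

Scan:
[0] read 'a'  n0⇒n1
[1] read 'd'  n1⇒n2
[2] read 'd'  n2⇒n3
[3] read 'c'  n3⇒n4
[4] read 'a'  n4⇒n5
[5] read 'c'  n5⇒n6  ** P0@[0:5]
[6] read 'b'  n6⇒n10 (via fail)
[7] read 'e'  n10⇒n15  ** P4@[7:7]
[8] read 'e'  n15⇒n26 (via fail)  ** P4@[8:8],P6@[7:8]
[9] read 'b'  n26⇒n10 (via fail)
[10] read 'e'  n10⇒n15  ** P4@[10:10]
[11] read 'b'  n15⇒n16
[12] read 'e'  n16⇒n17  ** P4@[12:12]
[13] read 'a'  n17⇒n18
[14] read 'c'  n18⇒n19  ** P3@[9:14]
[15] read 'c'  n19⇒n21 (via fail)
[16] read 'd'  n21⇒n22
[17] read 'b'  n22⇒n10 (via fail)
[18] read 'd'  n10⇒n11
[19] read 'c'  n11⇒n8 (via fail)
[20] read 'b'  n8⇒n9  ** P1@[18:20]
[21] read 'd'  n9⇒n11 (via fail)
[22] read 'c'  n11⇒n8 (via fail)
[23] read 'b'  n8⇒n9  ** P1@[21:23]
[24] read 'd'  n9⇒n11 (via fail)
[25] read 'd'  n11⇒n7 (via fail)
[26] read 'c'  n7⇒n8
[27] read 'b'  n8⇒n9  ** P1@[25:27]
[28] read 'c'  n9⇒n21 (via fail)
[29] read 'a'  n21⇒n1 (via fail)
[30] read 'a'  n1⇒n1 (via fail)
[31] read 'd'  n1⇒n2
[32] read 'd'  n2⇒n3
[33] read 'c'  n3⇒n4
[34] read 'a'  n4⇒n5
[35] read 'c'  n5⇒n6  ** P0@[30:35]
[36] read 'e'  n6⇒n20 (via fail)  ** P4@[36:36]
[37] read 'b'  n20⇒n10 (via fail)
[38] read 'd'  n10⇒n11
[39] read 'b'  n11⇒n12
[40] read 'c'  n12⇒n13
[41] read 'a'  n13⇒n14  ** P2@[37:41]
[42] read 'a'  n14⇒n1 (via fail)
[43] read 'a'  n1⇒n1 (via fail)
[44] read 'd'  n1⇒n2
[45] read 'd'  n2⇒n3
[46] read 'c'  n3⇒n4

Result: [[5,0],[7,4],[8,4],[8,6],[10,4],[12,4],[14,3],[20,1],[23,1],[27,1],[35,0],[36,4],[41,2]]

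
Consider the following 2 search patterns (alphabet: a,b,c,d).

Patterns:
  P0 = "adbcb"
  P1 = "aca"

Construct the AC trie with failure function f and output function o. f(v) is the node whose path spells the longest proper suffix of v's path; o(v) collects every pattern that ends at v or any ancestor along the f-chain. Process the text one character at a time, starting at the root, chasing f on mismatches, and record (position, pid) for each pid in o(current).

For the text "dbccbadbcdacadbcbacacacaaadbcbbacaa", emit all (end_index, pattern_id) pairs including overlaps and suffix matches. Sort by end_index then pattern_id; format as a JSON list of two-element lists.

Construct AC machine:
Trie (insert patterns):
  n0 'ε': a→1
  n1 'a': c→6 d→2
  n2 'ad': b→3
  n3 'adb': c→4
  n4 'adbc': b→5
  n5 'adbcb': ·  ←P0
  n6 'ac': a→7
  n7 'aca': ·  ←P1

BFS fail/out derivation:
  n1('a'): parent n0 fail=0; on 'a' 0 → fail=0;  out ∅∪∅=∅
  n2('ad'): parent n1 fail=0; on 'd' 0 → fail=0;  out ∅∪∅=∅
  n6('ac'): parent n1 fail=0; on 'c' 0 → fail=0;  out ∅∪∅=∅
  n3('adb'): parent n2 fail=0; on 'b' 0 → fail=0;  out ∅∪∅=∅
  n7('aca'): parent n6 fail=0; on 'a' 0 → fail=1;  out {1}∪∅={1}
  n4('adbc'): parent n3 fail=0; on 'c' 0 → fail=0;  out ∅∪∅=∅
  n5('adbcb'): parent n4 fail=0; on 'b' 0 → fail=0;  out {0}∪∅={0}

Text stream:
pos 0 'd': at 0
pos 1 'b': at 0
pos 2 'c': at 0
pos 3 'c': at 0
pos 4 'b': at 0
pos 5 'a': at 1
pos 6 'd': at 2
pos 7 'b': at 3
pos 8 'c': at 4
pos 9 'd': at 0 (fail-walked)
pos 10 'a': at 1
pos 11 'c': at 6
pos 12 'a': at 7  ** P1@[10:12]
pos 13 'd': at 2 (fail-walked)
pos 14 'b': at 3
pos 15 'c': at 4
pos 16 'b': at 5  ** P0@[12:16]
pos 17 'a': at 1 (fail-walked)
pos 18 'c': at 6
pos 19 'a': at 7  ** P1@[17:19]
pos 20 'c': at 6 (fail-walked)
pos 21 'a': at 7  ** P1@[19:21]
pos 22 'c': at 6 (fail-walked)
pos 23 'a': at 7  ** P1@[21:23]
pos 24 'a': at 1 (fail-walked)
pos 25 'a': at 1 (fail-walked)
pos 26 'd': at 2
pos 27 'b': at 3
pos 28 'c': at 4
pos 29 'b': at 5  ** P0@[25:29]
pos 30 'b': at 0 (fail-walked)
pos 31 'a': at 1
pos 32 'c': at 6
pos 33 'a': at 7  ** P1@[31:33]
pos 34 'a': at 1 (fail-walked)

Matches: [[12,1],[16,0],[19,1],[21,1],[23,1],[29,0],[33,1]]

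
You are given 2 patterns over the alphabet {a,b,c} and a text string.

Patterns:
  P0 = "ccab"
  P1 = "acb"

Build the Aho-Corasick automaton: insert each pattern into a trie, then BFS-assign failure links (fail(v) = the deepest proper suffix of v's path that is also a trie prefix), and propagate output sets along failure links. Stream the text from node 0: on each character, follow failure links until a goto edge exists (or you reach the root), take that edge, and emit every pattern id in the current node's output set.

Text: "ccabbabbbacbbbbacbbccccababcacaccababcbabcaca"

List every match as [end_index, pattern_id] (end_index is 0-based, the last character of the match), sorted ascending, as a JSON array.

Build:
Trie (insert patterns):
  n0 'ε': a→5 c→1
  n1 'c': c→2
  n2 'cc': a→3
  n3 'cca': b→4
  n4 'ccab': ·  [P0 ends]
  n5 'a': c→6
  n6 'ac': b→7
  n7 'acb': ·  [P1 ends]

Failure links (BFS by depth):
  n1('c'): parent n0 fail=0; on 'c' 0 → fail=0;  out ∅∪∅=∅
  n5('a'): parent n0 fail=0; on 'a' 0 → fail=0;  out ∅∪∅=∅
  n2('cc'): parent n1 fail=0; on 'c' 0 → fail=1;  out ∅∪∅=∅
  n6('ac'): parent n5 fail=0; on 'c' 0 → fail=1;  out ∅∪∅=∅
  n3('cca'): parent n2 fail=1; on 'a' 1→0 → fail=5;  out ∅∪∅=∅
  n7('acb'): parent n6 fail=1; on 'b' 1→0 → fail=0;  out {1}∪∅={1}
  n4('ccab'): parent n3 fail=5; on 'b' 5→0 → fail=0;  out {0}∪∅={0}

Scan:
pos 0 'c': at 1
pos 1 'c': at 2
pos 2 'a': at 3
pos 3 'b': at 4  ** P0@[0:3]
pos 4 'b': at 0 (fail-walked)
pos 5 'a': at 5
pos 6 'b': at 0 (fail-walked)
pos 7 'b': at 0
pos 8 'b': at 0
pos 9 'a': at 5
pos 10 'c': at 6
pos 11 'b': at 7  ** P1@[9:11]
pos 12 'b': at 0 (fail-walked)
pos 13 'b': at 0
pos 14 'b': at 0
pos 15 'a': at 5
pos 16 'c': at 6
pos 17 'b': at 7  ** P1@[15:17]
pos 18 'b': at 0 (fail-walked)
pos 19 'c': at 1
pos 20 'c': at 2
pos 21 'c': at 2 (fail-walked)
pos 22 'c': at 2 (fail-walked)
pos 23 'a': at 3
pos 24 'b': at 4  ** P0@[21:24]
pos 25 'a': at 5 (fail-walked)
pos 26 'b': at 0 (fail-walked)
pos 27 'c': at 1
pos 28 'a': at 5 (fail-walked)
pos 29 'c': at 6
pos 30 'a': at 5 (fail-walked)
pos 31 'c': at 6
pos 32 'c': at 2 (fail-walked)
pos 33 'a': at 3
pos 34 'b': at 4  ** P0@[31:34]
pos 35 'a': at 5 (fail-walked)
pos 36 'b': at 0 (fail-walked)
pos 37 'c': at 1
pos 38 'b': at 0 (fail-walked)
pos 39 'a': at 5
pos 40 'b': at 0 (fail-walked)
pos 41 'c': at 1
pos 42 'a': at 5 (fail-walked)
pos 43 'c': at 6
pos 44 'a': at 5 (fail-walked)

Result: [[3,0],[11,1],[17,1],[24,0],[34,0]]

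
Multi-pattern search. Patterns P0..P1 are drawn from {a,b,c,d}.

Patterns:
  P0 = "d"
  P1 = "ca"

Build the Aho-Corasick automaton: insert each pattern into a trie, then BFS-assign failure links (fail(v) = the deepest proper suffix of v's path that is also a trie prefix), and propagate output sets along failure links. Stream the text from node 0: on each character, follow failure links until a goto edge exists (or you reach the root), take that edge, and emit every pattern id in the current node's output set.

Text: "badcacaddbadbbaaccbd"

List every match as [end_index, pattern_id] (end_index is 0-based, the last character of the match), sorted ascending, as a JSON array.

Build:
Trie (insert patterns):
  0='ε' goto c→2 d→1
  1='d' goto ·  [P0 ends]
  2='c' goto a→3
  3='ca' goto ·  [P1 ends]

BFS fail/out derivation:
  n1('d'): parent n0 fail=0; on 'd' 0 → fail=0;  out {0}∪∅={0}
  n2('c'): parent n0 fail=0; on 'c' 0 → fail=0;  out ∅∪∅=∅
  n3('ca'): parent n2 fail=0; on 'a' 0 → fail=0;  out {1}∪∅={1}

Text stream:
pos 0 'b': at 0
pos 1 'a': at 0
pos 2 'd': at 1  ** P0@[2:2]
pos 3 'c': at 2 ·f
pos 4 'a': at 3  ** P1@[3:4]
pos 5 'c': at 2 ·f
pos 6 'a': at 3  ** P1@[5:6]
pos 7 'd': at 1 ·f  ** P0@[7:7]
pos 8 'd': at 1 ·f  ** P0@[8:8]
pos 9 'b': at 0 ·f
pos 10 'a': at 0
pos 11 'd': at 1  ** P0@[11:11]
pos 12 'b': at 0 ·f
pos 13 'b': at 0
pos 14 'a': at 0
pos 15 'a': at 0
pos 16 'c': at 2
pos 17 'c': at 2 ·f
pos 18 'b': at 0 ·f
pos 19 'd': at 1  ** P0@[19:19]

Matches: [[2,0],[4,1],[6,1],[7,0],[8,0],[11,0],[19,0]]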